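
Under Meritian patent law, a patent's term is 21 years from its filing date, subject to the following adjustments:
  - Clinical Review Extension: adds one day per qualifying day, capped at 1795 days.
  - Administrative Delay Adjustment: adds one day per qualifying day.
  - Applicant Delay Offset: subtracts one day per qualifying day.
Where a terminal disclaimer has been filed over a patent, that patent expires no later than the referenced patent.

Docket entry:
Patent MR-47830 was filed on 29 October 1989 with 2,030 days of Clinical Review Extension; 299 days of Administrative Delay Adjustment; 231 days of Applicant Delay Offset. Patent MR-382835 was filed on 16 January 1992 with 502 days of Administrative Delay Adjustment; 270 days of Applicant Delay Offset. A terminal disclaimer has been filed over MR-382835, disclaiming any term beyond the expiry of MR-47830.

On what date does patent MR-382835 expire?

Natural term of MR-382835:
  Base: filing + 21 years → 16 January 2013.
  Administrative Delay Adjustment: +502 days → 2 June 2014.
  Applicant Delay Offset: −270 days → 5 September 2013.
Expiry of referenced patent MR-47830:
  Base: filing + 21 years → 29 October 2010.
  Clinical Review Extension: 2030 days claimed exceeds the 1795-day cap, so +1795 days → 28 September 2015.
  Administrative Delay Adjustment: +299 days → 23 July 2016.
  Applicant Delay Offset: −231 days → 5 December 2015.
Terminal disclaimer: MR-382835 expires on the earlier of 5 September 2013 and 5 December 2015.

September 5, 2013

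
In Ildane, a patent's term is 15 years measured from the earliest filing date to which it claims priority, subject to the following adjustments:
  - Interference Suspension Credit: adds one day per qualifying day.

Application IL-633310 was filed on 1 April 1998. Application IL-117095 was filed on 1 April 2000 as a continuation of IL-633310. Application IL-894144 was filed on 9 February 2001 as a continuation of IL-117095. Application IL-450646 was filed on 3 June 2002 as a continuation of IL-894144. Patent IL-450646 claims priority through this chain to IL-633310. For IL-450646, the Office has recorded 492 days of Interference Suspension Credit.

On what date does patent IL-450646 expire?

Earliest priority filing: 1 April 1998.
Base term: 1 April 1998 + 15 years → 1 April 2013.
Interference Suspension Credit: +492 days → 6 August 2014.

August 6, 2014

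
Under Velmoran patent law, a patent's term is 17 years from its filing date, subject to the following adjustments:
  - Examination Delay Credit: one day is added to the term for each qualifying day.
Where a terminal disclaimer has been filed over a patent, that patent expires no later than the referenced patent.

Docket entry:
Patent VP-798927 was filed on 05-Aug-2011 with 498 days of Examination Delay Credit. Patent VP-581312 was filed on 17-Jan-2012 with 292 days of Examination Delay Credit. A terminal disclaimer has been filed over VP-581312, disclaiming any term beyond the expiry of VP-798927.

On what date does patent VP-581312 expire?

Natural term of VP-581312:
  Base: filing + 17 years → 17 January 2029.
  Examination Delay Credit: +292 days → 5 November 2029.
Expiry of referenced patent VP-798927:
  Base: filing + 17 years → 5 August 2028.
  Examination Delay Credit: +498 days → 16 December 2029.
Terminal disclaimer: VP-581312 expires on the earlier of 5 November 2029 and 16 December 2029.

November 5, 2029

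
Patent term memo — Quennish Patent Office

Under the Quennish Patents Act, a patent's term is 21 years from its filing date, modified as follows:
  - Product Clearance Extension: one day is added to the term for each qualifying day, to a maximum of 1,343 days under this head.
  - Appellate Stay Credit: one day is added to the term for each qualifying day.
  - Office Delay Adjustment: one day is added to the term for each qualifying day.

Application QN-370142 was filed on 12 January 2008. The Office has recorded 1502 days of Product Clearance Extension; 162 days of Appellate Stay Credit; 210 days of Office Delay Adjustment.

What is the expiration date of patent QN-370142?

Base term: filing date + 21 years → 12 January 2029.
Product Clearance Extension: 1502 days claimed exceeds the 1343-day cap, so +1343 days → 16 September 2032.
Appellate Stay Credit: +162 days → 25 February 2033.
Office Delay Adjustment: +210 days → 23 September 2033.

September 23, 2033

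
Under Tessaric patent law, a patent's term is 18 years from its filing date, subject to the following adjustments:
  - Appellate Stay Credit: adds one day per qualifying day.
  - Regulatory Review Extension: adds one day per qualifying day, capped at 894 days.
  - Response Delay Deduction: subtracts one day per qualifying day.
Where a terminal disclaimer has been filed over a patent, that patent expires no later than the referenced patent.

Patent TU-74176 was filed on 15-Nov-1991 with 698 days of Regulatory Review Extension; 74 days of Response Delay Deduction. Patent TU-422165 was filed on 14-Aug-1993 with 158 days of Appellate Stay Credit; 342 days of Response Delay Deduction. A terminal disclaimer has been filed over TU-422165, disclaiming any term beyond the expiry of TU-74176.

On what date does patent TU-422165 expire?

2011-02-11

Natural term of TU-422165:
  Base: filing + 18 years → 14 August 2011.
  Appellate Stay Credit: +158 days → 19 January 2012.
  Response Delay Deduction: −342 days → 11 February 2011.
Expiry of referenced patent TU-74176:
  Base: filing + 18 years → 15 November 2009.
  Regulatory Review Extension: 698 days (within the 894-day cap) → +698 days → 14 October 2011.
  Response Delay Deduction: −74 days → 1 August 2011.
Terminal disclaimer: TU-422165 expires on the earlier of 11 February 2011 and 1 August 2011.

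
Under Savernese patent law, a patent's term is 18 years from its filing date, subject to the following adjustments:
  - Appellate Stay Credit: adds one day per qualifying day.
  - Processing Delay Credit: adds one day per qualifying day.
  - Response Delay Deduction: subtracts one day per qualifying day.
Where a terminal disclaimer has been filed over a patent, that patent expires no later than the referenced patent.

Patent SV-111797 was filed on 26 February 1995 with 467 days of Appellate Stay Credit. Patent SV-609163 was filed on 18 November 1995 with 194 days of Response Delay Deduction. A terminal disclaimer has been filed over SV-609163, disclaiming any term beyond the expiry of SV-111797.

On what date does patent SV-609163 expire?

May 8, 2013

Natural term of SV-609163:
  Base: filing + 18 years → 18 November 2013.
  Response Delay Deduction: −194 days → 8 May 2013.
Expiry of referenced patent SV-111797:
  Base: filing + 18 years → 26 February 2013.
  Appellate Stay Credit: +467 days → 8 June 2014.
Terminal disclaimer: SV-609163 expires on the earlier of 8 May 2013 and 8 June 2014.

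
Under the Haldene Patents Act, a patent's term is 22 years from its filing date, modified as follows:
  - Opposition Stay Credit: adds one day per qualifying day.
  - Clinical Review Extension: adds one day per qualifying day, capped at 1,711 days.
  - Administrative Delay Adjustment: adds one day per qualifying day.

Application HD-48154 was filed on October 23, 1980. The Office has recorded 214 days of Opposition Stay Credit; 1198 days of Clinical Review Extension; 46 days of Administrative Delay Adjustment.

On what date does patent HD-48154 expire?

October 20, 2006

Base term: filing date + 22 years → 23 October 2002.
Opposition Stay Credit: +214 days → 25 May 2003.
Clinical Review Extension: 1198 days (within the 1711-day cap) → +1198 days → 4 September 2006.
Administrative Delay Adjustment: +46 days → 20 October 2006.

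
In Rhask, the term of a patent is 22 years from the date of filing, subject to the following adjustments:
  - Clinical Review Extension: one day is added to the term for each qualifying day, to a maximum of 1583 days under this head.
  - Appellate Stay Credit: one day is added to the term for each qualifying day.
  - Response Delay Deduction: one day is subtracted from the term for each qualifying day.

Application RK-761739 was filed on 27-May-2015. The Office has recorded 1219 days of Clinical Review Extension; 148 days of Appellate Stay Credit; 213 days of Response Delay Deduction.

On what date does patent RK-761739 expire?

2040-07-24

Base term: filing date + 22 years → 27 May 2037.
Clinical Review Extension: 1219 days (within the 1583-day cap) → +1219 days → 27 September 2040.
Appellate Stay Credit: +148 days → 22 February 2041.
Response Delay Deduction: −213 days → 24 July 2040.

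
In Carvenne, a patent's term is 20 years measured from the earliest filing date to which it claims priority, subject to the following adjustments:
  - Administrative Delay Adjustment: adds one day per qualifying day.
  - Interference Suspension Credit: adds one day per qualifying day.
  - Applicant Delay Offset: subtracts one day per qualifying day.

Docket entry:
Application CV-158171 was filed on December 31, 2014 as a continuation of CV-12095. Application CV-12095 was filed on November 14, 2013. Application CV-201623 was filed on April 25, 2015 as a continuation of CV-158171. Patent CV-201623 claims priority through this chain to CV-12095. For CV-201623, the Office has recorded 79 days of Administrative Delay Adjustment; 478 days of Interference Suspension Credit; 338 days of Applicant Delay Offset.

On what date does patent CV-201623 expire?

Earliest priority filing: 14 November 2013.
Base term: 14 November 2013 + 20 years → 14 November 2033.
Administrative Delay Adjustment: +79 days → 1 February 2034.
Interference Suspension Credit: +478 days → 25 May 2035.
Applicant Delay Offset: −338 days → 21 June 2034.

2034-06-21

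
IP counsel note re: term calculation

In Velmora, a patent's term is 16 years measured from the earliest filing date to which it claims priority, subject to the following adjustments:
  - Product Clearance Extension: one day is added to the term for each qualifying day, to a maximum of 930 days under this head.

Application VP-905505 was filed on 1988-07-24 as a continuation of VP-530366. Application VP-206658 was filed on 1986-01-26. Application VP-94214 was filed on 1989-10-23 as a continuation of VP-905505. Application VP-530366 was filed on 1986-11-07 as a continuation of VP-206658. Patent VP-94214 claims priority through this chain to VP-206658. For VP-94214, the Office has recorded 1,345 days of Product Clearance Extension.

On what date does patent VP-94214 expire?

Earliest priority filing: 26 January 1986.
Base term: 26 January 1986 + 16 years → 26 January 2002.
Product Clearance Extension: 1345 days claimed exceeds the 930-day cap, so +930 days → 13 August 2004.

August 13, 2004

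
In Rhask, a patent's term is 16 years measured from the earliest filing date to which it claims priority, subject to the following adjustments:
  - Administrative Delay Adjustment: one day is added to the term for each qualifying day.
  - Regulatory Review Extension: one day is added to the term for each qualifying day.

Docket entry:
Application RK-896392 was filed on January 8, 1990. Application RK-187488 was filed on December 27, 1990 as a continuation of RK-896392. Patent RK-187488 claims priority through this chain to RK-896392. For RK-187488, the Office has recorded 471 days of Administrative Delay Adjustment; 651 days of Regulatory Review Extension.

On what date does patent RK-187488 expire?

2009-02-03

Earliest priority filing: 8 January 1990.
Base term: 8 January 1990 + 16 years → 8 January 2006.
Administrative Delay Adjustment: +471 days → 24 April 2007.
Regulatory Review Extension: +651 days → 3 February 2009.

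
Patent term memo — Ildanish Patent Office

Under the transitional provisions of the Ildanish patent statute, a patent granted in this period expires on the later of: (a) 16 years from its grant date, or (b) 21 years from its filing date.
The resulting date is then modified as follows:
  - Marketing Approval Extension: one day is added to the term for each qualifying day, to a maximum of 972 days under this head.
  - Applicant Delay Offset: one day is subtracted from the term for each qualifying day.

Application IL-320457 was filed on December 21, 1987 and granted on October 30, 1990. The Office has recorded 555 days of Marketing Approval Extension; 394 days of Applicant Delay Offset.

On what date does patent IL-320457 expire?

(a) grant + 16 years → 30 October 2006.
(b) filing + 21 years → 21 December 2008.
Later of the two: 21 December 2008.
Marketing Approval Extension: 555 days (within the 972-day cap) → +555 days → 29 June 2010.
Applicant Delay Offset: −394 days → 31 May 2009.

May 31, 2009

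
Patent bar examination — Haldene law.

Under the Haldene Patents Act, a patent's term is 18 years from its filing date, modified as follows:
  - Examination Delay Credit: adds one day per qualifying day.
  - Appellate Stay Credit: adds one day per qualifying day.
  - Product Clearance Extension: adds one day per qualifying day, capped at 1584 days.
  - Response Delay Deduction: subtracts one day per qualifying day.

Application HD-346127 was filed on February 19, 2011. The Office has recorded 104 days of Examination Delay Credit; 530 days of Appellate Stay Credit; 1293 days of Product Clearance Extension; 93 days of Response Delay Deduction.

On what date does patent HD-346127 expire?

February 27, 2034

Base term: filing date + 18 years → 19 February 2029.
Examination Delay Credit: +104 days → 3 June 2029.
Appellate Stay Credit: +530 days → 15 November 2030.
Product Clearance Extension: 1293 days (within the 1584-day cap) → +1293 days → 31 May 2034.
Response Delay Deduction: −93 days → 27 February 2034.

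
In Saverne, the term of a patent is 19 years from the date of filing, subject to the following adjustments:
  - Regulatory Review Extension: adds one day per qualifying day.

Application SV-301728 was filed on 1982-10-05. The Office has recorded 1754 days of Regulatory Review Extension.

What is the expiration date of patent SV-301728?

Base term: filing date + 19 years → 5 October 2001.
Regulatory Review Extension: +1754 days → 25 July 2006.

July 25, 2006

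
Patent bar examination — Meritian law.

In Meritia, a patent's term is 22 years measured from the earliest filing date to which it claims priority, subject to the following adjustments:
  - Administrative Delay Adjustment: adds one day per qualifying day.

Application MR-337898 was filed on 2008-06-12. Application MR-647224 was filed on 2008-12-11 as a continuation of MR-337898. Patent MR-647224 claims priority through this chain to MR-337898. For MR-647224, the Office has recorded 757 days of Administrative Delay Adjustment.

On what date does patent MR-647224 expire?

July 8, 2032

Earliest priority filing: 12 June 2008.
Base term: 12 June 2008 + 22 years → 12 June 2030.
Administrative Delay Adjustment: +757 days → 8 July 2032.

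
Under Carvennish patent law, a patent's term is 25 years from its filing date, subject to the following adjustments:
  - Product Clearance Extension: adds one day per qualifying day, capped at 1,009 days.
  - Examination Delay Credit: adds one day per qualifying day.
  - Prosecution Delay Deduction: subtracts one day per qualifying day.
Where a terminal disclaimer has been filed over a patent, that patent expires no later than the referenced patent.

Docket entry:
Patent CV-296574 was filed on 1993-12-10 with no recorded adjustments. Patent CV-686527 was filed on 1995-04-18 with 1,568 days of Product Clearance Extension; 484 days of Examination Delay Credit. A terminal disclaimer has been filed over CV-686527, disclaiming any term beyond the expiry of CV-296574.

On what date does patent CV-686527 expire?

Natural term of CV-686527:
  Base: filing + 25 years → 18 April 2020.
  Product Clearance Extension: 1568 days claimed exceeds the 1009-day cap, so +1009 days → 22 January 2023.
  Examination Delay Credit: +484 days → 20 May 2024.
Expiry of referenced patent CV-296574:
  Base: filing + 25 years → 10 December 2018.
Terminal disclaimer: CV-686527 expires on the earlier of 20 May 2024 and 10 December 2018.

December 10, 2018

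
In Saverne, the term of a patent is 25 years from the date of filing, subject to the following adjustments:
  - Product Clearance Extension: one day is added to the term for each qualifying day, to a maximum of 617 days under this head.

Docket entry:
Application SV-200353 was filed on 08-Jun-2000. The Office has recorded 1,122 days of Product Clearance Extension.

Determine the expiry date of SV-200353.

February 15, 2027

Base term: filing date + 25 years → 8 June 2025.
Product Clearance Extension: 1122 days claimed exceeds the 617-day cap, so +617 days → 15 February 2027.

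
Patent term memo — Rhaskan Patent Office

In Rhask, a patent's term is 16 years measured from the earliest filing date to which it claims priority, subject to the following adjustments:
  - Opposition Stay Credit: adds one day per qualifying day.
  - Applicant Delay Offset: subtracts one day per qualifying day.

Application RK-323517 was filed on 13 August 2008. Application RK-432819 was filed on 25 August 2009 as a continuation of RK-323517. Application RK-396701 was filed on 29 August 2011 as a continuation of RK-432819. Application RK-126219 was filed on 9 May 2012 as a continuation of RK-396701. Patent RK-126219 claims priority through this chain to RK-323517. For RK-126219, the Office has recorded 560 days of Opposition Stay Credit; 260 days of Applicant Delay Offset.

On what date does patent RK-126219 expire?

2025-06-09

Earliest priority filing: 13 August 2008.
Base term: 13 August 2008 + 16 years → 13 August 2024.
Opposition Stay Credit: +560 days → 24 February 2026.
Applicant Delay Offset: −260 days → 9 June 2025.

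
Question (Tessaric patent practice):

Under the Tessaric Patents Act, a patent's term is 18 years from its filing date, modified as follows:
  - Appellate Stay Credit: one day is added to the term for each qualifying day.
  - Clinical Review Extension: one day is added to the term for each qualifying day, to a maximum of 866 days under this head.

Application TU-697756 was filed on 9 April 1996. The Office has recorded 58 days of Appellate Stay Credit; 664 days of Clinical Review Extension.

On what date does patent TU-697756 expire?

Base term: filing date + 18 years → 9 April 2014.
Appellate Stay Credit: +58 days → 6 June 2014.
Clinical Review Extension: 664 days (within the 866-day cap) → +664 days → 31 March 2016.

2016-03-31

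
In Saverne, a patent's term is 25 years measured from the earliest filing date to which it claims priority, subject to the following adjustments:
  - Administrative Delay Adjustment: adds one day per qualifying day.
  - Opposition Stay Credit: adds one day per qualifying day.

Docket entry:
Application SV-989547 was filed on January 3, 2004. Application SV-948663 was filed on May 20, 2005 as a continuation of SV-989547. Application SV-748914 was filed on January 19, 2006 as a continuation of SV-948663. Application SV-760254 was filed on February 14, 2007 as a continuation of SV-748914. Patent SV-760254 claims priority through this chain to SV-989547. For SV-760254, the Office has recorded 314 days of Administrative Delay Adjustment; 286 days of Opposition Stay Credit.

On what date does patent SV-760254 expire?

2030-08-26

Earliest priority filing: 3 January 2004.
Base term: 3 January 2004 + 25 years → 3 January 2029.
Administrative Delay Adjustment: +314 days → 13 November 2029.
Opposition Stay Credit: +286 days → 26 August 2030.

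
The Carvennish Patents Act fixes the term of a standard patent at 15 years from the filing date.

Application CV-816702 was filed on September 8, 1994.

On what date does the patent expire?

September 8, 2009

Filing date + 15 years → 8 September 2009.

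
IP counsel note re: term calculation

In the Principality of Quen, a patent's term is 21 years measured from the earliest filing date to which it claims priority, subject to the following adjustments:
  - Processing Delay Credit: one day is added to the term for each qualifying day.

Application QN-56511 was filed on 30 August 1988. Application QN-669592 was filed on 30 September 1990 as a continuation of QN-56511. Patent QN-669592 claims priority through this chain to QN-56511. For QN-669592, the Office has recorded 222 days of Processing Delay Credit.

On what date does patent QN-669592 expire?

Earliest priority filing: 30 August 1988.
Base term: 30 August 1988 + 21 years → 30 August 2009.
Processing Delay Credit: +222 days → 9 April 2010.

April 9, 2010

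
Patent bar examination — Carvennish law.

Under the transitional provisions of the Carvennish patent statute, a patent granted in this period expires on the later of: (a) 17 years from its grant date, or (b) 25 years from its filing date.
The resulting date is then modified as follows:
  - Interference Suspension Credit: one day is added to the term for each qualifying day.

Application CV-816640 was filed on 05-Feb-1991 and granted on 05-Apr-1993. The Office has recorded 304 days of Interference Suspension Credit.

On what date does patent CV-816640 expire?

December 5, 2016

(a) grant + 17 years → 5 April 2010.
(b) filing + 25 years → 5 February 2016.
Later of the two: 5 February 2016.
Interference Suspension Credit: +304 days → 5 December 2016.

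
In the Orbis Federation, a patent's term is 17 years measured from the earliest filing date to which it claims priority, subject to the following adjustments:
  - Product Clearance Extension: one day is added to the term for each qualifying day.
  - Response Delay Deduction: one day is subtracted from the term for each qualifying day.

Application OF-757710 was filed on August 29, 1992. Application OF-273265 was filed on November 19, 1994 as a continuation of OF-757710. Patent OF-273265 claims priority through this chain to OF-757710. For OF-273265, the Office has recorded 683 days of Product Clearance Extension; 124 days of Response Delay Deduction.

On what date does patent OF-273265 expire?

2011-03-11

Earliest priority filing: 29 August 1992.
Base term: 29 August 1992 + 17 years → 29 August 2009.
Product Clearance Extension: +683 days → 13 July 2011.
Response Delay Deduction: −124 days → 11 March 2011.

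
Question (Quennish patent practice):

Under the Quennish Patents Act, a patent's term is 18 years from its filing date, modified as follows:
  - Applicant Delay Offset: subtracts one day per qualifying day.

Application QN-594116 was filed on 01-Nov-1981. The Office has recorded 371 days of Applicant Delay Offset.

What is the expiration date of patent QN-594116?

Base term: filing date + 18 years → 1 November 1999.
Applicant Delay Offset: −371 days → 26 October 1998.

1998-10-26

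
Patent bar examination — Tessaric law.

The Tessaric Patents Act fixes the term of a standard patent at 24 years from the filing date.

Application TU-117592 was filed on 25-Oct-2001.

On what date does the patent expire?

Filing date + 24 years → 25 October 2025.

2025-10-25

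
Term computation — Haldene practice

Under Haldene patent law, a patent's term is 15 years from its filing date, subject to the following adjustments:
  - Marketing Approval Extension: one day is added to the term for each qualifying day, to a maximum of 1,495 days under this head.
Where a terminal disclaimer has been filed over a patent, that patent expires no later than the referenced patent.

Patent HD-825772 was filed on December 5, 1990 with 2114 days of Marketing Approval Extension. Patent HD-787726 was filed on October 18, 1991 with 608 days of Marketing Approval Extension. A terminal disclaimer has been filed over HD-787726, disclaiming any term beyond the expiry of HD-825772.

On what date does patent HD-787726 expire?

2008-06-17

Natural term of HD-787726:
  Base: filing + 15 years → 18 October 2006.
  Marketing Approval Extension: 608 days (within the 1495-day cap) → +608 days → 17 June 2008.
Expiry of referenced patent HD-825772:
  Base: filing + 15 years → 5 December 2005.
  Marketing Approval Extension: 2114 days claimed exceeds the 1495-day cap, so +1495 days → 8 January 2010.
Terminal disclaimer: HD-787726 expires on the earlier of 17 June 2008 and 8 January 2010.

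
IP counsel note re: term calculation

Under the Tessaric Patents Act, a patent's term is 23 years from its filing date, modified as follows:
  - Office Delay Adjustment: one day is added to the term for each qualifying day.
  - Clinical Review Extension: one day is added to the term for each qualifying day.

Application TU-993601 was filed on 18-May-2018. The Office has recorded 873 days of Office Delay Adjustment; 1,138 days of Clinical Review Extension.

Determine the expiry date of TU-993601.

Base term: filing date + 23 years → 18 May 2041.
Office Delay Adjustment: +873 days → 8 October 2043.
Clinical Review Extension: +1138 days → 19 November 2046.

2046-11-19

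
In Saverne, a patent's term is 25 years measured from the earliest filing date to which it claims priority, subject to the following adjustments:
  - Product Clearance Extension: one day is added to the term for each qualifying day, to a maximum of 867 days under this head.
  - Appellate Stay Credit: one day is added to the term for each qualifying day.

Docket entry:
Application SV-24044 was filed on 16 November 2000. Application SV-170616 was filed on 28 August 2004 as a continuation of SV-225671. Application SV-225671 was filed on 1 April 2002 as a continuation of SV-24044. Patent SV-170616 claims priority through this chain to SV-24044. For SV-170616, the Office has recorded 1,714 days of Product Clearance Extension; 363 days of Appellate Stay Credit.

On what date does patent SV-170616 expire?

Earliest priority filing: 16 November 2000.
Base term: 16 November 2000 + 25 years → 16 November 2025.
Product Clearance Extension: 1714 days claimed exceeds the 867-day cap, so +867 days → 1 April 2028.
Appellate Stay Credit: +363 days → 30 March 2029.

March 30, 2029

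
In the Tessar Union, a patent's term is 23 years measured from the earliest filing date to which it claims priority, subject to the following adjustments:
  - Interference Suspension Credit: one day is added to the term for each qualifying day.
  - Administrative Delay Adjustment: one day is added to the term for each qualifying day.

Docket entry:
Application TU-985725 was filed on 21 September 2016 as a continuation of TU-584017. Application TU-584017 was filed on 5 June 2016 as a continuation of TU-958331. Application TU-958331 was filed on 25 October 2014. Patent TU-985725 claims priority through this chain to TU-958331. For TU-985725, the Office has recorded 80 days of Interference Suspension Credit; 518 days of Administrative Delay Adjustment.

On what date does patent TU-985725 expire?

Earliest priority filing: 25 October 2014.
Base term: 25 October 2014 + 23 years → 25 October 2037.
Interference Suspension Credit: +80 days → 13 January 2038.
Administrative Delay Adjustment: +518 days → 15 June 2039.

2039-06-15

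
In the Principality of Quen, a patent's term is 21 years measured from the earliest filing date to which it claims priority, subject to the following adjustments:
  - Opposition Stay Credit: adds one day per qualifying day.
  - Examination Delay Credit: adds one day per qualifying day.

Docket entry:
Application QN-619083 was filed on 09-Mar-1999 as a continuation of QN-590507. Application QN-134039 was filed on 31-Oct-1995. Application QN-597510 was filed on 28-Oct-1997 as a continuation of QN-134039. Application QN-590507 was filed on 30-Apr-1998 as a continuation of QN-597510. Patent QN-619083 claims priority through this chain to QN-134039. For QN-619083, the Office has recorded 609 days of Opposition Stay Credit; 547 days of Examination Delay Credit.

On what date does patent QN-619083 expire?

2019-12-31

Earliest priority filing: 31 October 1995.
Base term: 31 October 1995 + 21 years → 31 October 2016.
Opposition Stay Credit: +609 days → 2 July 2018.
Examination Delay Credit: +547 days → 31 December 2019.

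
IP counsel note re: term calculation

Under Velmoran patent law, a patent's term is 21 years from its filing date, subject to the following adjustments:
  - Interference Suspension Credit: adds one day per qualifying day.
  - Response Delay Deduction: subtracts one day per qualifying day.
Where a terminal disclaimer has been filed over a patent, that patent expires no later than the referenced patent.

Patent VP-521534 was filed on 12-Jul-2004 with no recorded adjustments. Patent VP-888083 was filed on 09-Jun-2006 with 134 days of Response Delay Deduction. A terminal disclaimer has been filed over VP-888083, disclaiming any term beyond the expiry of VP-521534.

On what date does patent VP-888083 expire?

Natural term of VP-888083:
  Base: filing + 21 years → 9 June 2027.
  Response Delay Deduction: −134 days → 26 January 2027.
Expiry of referenced patent VP-521534:
  Base: filing + 21 years → 12 July 2025.
Terminal disclaimer: VP-888083 expires on the earlier of 26 January 2027 and 12 July 2025.

July 12, 2025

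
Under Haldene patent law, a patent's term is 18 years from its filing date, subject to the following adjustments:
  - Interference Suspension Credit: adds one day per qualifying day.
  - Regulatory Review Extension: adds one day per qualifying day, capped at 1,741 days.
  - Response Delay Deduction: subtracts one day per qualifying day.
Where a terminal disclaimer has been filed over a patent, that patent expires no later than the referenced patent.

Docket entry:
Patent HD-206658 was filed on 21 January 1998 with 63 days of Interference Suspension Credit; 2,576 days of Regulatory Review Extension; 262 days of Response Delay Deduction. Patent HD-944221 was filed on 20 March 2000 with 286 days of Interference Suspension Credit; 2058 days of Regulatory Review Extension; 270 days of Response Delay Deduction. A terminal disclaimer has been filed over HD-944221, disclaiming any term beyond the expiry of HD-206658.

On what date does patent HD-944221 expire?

Natural term of HD-944221:
  Base: filing + 18 years → 20 March 2018.
  Interference Suspension Credit: +286 days → 31 December 2018.
  Regulatory Review Extension: 2058 days claimed exceeds the 1741-day cap, so +1741 days → 7 October 2023.
  Response Delay Deduction: −270 days → 10 January 2023.
Expiry of referenced patent HD-206658:
  Base: filing + 18 years → 21 January 2016.
  Interference Suspension Credit: +63 days → 24 March 2016.
  Regulatory Review Extension: 2576 days claimed exceeds the 1741-day cap, so +1741 days → 29 December 2020.
  Response Delay Deduction: −262 days → 11 April 2020.
Terminal disclaimer: HD-944221 expires on the earlier of 10 January 2023 and 11 April 2020.

2020-04-11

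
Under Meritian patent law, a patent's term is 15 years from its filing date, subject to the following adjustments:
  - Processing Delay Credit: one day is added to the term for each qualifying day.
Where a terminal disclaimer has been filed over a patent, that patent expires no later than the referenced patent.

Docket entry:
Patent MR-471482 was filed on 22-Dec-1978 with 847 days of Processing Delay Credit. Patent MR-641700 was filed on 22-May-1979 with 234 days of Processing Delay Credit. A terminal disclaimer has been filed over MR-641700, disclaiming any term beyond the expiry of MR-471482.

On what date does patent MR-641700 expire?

1995-01-11

Natural term of MR-641700:
  Base: filing + 15 years → 22 May 1994.
  Processing Delay Credit: +234 days → 11 January 1995.
Expiry of referenced patent MR-471482:
  Base: filing + 15 years → 22 December 1993.
  Processing Delay Credit: +847 days → 17 April 1996.
Terminal disclaimer: MR-641700 expires on the earlier of 11 January 1995 and 17 April 1996.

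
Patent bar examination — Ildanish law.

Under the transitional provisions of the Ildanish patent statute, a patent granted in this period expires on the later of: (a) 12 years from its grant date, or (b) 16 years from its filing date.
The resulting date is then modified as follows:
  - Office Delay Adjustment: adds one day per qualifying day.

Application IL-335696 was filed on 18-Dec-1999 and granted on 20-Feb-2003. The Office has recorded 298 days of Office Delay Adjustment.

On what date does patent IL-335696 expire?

2016-10-11

(a) grant + 12 years → 20 February 2015.
(b) filing + 16 years → 18 December 2015.
Later of the two: 18 December 2015.
Office Delay Adjustment: +298 days → 11 October 2016.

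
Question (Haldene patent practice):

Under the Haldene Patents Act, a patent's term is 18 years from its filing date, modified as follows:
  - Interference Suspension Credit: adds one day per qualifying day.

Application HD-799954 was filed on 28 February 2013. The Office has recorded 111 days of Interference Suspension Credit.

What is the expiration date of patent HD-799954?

2031-06-19

Base term: filing date + 18 years → 28 February 2031.
Interference Suspension Credit: +111 days → 19 June 2031.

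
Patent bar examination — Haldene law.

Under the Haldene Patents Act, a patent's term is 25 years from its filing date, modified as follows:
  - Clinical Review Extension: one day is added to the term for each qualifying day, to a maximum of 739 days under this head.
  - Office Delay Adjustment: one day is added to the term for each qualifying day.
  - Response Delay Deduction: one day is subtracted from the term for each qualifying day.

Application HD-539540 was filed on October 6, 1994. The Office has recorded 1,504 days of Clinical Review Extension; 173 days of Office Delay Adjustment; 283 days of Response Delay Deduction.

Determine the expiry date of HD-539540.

June 26, 2021

Base term: filing date + 25 years → 6 October 2019.
Clinical Review Extension: 1504 days claimed exceeds the 739-day cap, so +739 days → 14 October 2021.
Office Delay Adjustment: +173 days → 5 April 2022.
Response Delay Deduction: −283 days → 26 June 2021.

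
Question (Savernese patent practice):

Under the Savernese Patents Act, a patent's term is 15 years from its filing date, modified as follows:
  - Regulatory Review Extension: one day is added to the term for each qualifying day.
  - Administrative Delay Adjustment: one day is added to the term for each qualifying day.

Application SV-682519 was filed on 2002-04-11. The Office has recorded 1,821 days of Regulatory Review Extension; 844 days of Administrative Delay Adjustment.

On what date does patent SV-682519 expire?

July 28, 2024

Base term: filing date + 15 years → 11 April 2017.
Regulatory Review Extension: +1821 days → 6 April 2022.
Administrative Delay Adjustment: +844 days → 28 July 2024.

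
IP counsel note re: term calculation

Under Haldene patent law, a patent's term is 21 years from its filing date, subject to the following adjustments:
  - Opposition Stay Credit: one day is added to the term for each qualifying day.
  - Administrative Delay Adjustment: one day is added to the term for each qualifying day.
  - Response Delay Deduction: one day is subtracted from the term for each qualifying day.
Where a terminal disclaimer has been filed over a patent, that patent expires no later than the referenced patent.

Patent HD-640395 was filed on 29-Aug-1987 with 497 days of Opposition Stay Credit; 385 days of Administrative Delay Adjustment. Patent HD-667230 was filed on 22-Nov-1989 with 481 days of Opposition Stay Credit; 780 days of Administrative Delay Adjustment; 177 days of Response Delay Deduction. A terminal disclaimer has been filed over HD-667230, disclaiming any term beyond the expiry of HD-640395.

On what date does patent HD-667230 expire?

Natural term of HD-667230:
  Base: filing + 21 years → 22 November 2010.
  Opposition Stay Credit: +481 days → 17 March 2012.
  Administrative Delay Adjustment: +780 days → 6 May 2014.
  Response Delay Deduction: −177 days → 10 November 2013.
Expiry of referenced patent HD-640395:
  Base: filing + 21 years → 29 August 2008.
  Opposition Stay Credit: +497 days → 8 January 2010.
  Administrative Delay Adjustment: +385 days → 28 January 2011.
Terminal disclaimer: HD-667230 expires on the earlier of 10 November 2013 and 28 January 2011.

2011-01-28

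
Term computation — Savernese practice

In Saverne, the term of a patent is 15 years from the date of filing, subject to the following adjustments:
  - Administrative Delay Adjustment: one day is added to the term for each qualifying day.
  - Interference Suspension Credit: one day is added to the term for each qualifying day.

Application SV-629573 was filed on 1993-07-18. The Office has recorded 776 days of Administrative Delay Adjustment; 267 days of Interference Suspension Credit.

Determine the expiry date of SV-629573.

May 27, 2011

Base term: filing date + 15 years → 18 July 2008.
Administrative Delay Adjustment: +776 days → 2 September 2010.
Interference Suspension Credit: +267 days → 27 May 2011.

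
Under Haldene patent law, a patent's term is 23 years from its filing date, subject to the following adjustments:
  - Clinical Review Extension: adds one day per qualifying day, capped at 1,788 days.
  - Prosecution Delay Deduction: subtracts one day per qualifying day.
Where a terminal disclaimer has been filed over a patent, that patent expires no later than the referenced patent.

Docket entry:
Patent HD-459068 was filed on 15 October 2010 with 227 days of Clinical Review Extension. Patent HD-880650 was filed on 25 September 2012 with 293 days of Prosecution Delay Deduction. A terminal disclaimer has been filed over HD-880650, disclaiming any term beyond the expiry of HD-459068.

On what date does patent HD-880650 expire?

2034-05-30

Natural term of HD-880650:
  Base: filing + 23 years → 25 September 2035.
  Prosecution Delay Deduction: −293 days → 6 December 2034.
Expiry of referenced patent HD-459068:
  Base: filing + 23 years → 15 October 2033.
  Clinical Review Extension: 227 days (within the 1788-day cap) → +227 days → 30 May 2034.
Terminal disclaimer: HD-880650 expires on the earlier of 6 December 2034 and 30 May 2034.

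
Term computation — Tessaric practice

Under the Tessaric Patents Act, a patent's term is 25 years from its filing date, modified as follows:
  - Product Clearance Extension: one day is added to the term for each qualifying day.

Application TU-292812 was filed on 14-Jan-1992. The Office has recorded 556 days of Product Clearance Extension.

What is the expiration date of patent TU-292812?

Base term: filing date + 25 years → 14 January 2017.
Product Clearance Extension: +556 days → 24 July 2018.

July 24, 2018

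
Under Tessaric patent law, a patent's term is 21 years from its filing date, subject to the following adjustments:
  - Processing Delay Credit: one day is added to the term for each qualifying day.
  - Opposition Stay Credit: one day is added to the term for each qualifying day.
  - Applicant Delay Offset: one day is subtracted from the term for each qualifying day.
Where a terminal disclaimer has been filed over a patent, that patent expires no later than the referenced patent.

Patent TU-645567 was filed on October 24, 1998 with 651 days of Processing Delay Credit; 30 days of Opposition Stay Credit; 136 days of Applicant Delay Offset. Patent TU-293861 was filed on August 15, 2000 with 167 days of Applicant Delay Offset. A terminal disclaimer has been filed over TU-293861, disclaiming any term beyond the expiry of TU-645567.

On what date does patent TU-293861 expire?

March 1, 2021

Natural term of TU-293861:
  Base: filing + 21 years → 15 August 2021.
  Applicant Delay Offset: −167 days → 1 March 2021.
Expiry of referenced patent TU-645567:
  Base: filing + 21 years → 24 October 2019.
  Processing Delay Credit: +651 days → 5 August 2021.
  Opposition Stay Credit: +30 days → 4 September 2021.
  Applicant Delay Offset: −136 days → 21 April 2021.
Terminal disclaimer: TU-293861 expires on the earlier of 1 March 2021 and 21 April 2021.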